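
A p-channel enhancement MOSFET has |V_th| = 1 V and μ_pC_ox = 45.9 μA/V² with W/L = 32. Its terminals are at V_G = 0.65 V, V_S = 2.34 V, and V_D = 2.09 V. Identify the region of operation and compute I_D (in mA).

Triode; I_D = 0.207 mA

V_SG = V_S − V_G = 2.34 − 0.65 = 1.69 V; V_SD = V_S − V_D = 2.34 − 2.09 = 0.25 V.
k_p = μ_pC_ox · (W/L) = 1.469 mA/V².
V_ov = V_SG − |V_th| = 1.69 − 1 = 0.69 V.
Since V_SD = 0.25 V < V_ov = 0.69 V, the device is in the triode region.
I_D = k_p [V_ov · V_SD − ½ V_SD²] = 1.469 × [0.69 × 0.25 − 0.5 × 0.25²] = 0.207 mA.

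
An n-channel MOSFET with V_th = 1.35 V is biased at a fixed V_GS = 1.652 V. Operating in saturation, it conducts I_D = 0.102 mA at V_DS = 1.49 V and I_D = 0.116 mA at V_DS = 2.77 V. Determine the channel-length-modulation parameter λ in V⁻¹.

With V_GS fixed, I_D ∝ (1 + λ V_DS) in saturation, so I_D2/I_D1 = (1 + λ V_DS2)/(1 + λ V_DS1).
0.116/0.102 = 1.137 = (1 + 2.77 λ)/(1 + 1.49 λ).
Solving: λ (I_D1 V_DS2 − I_D2 V_DS1) = I_D2 − I_D1, so λ = (0.116 − 0.102) / (0.102 × 2.77 − 0.116 × 1.49) = 0.014 / 0.11 = 0.128 V⁻¹.

λ = 0.128 V⁻¹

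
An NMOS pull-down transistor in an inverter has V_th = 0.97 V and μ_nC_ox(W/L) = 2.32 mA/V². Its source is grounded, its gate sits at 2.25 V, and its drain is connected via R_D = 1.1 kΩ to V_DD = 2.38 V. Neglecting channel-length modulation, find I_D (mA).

V_GS = V_G = 2.25 V, so V_ov = 2.25 − 0.97 = 1.28 V.
Assume saturation: I_D = ½ k_n V_ov² = 0.5 × 2.32 × 1.28² = 1.9 mA, giving V_DS = V_DD − I_D R_D = 2.38 − 1.9 × 1.1 = 0.289 V.
But 0.289 V < V_ov = 1.28 V, so the device is actually in triode.
In triode I_D = k_n[V_ov V_DS − ½ V_DS²] and I_D = (V_DD − V_DS)/R_D. Equating: 1.28 V_DS² − 4.267 V_DS + 2.38 = 0, giving V_DS = 0.708 V (the root below V_ov).
I_D = (2.38 − 0.708) / 1.1 = 1.52 mA.

I_D = 1.52 mA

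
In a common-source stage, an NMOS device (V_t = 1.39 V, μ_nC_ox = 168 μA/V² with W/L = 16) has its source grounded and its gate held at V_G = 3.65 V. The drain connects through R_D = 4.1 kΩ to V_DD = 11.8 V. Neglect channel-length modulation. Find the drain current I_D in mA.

V_GS = V_G = 3.65 V, so V_ov = 3.65 − 1.39 = 2.26 V.
k_n = μ_nC_ox · (W/L) = 2.688 mA/V².
Assume saturation: I_D = ½ k_n V_ov² = 0.5 × 2.688 × 2.26² = 6.86 mA, giving V_DS = V_DD − I_D R_D = 11.8 − 6.86 × 4.1 = -16.3 V.
But -16.3 V < V_ov = 2.26 V, so the device is actually in triode.
In triode I_D = k_n[V_ov V_DS − ½ V_DS²] and I_D = (V_DD − V_DS)/R_D. Equating: 5.51 V_DS² − 25.91 V_DS + 11.8 = 0, giving V_DS = 0.511 V (the root below V_ov).
I_D = (11.8 − 0.511) / 4.1 = 2.75 mA.

I_D = 2.75 mA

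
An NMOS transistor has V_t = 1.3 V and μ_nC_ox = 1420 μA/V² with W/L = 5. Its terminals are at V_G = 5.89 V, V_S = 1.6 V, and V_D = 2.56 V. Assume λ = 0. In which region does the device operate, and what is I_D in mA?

Triode; I_D = 17.1 mA

V_GS = V_G − V_S = 5.89 − 1.6 = 4.29 V; V_DS = V_D − V_S = 2.56 − 1.6 = 0.96 V.
k_n = μ_nC_ox · (W/L) = 7.1 mA/V².
V_ov = V_GS − V_t = 4.29 − 1.3 = 2.99 V.
Since V_DS = 0.96 V < V_ov = 2.99 V, the device is in the triode region.
I_D = k_n [V_ov · V_DS − ½ V_DS²] = 7.1 × [2.99 × 0.96 − 0.5 × 0.96²] = 17.1 mA.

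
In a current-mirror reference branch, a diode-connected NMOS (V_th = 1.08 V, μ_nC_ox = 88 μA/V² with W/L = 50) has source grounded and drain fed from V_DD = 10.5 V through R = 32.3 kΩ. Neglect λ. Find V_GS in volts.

With gate tied to drain, V_GS = V_DS ≥ V_GS − V_th, so the device is in saturation.
k_n = μ_nC_ox · (W/L) = 4.4 mA/V².
KCL at the drain: ½ k_n (V_GS − V_th)² = (V_DD − V_GS)/R.
Let x = V_GS − 1.08. Then 71.1 x² + x − 9.42 = 0, giving x = 0.357 V (positive root), so V_GS = 1.44 V.
I_D = (V_DD − V_GS)/R = (10.5 − 1.44) / 32.3 = 0.281 mA.

V_GS = 1.44 V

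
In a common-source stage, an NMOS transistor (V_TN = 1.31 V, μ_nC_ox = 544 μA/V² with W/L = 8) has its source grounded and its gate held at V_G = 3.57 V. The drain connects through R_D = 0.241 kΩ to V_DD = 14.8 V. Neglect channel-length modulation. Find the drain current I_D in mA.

V_GS = V_G = 3.57 V, so V_ov = 3.57 − 1.31 = 2.26 V.
k_n = μ_nC_ox · (W/L) = 4.352 mA/V².
Assume saturation: I_D = ½ k_n V_ov² = 0.5 × 4.352 × 2.26² = 11.1 mA, giving V_DS = V_DD − I_D R_D = 14.8 − 11.1 × 0.241 = 12.1 V.
V_DS = 12.1 V ≥ V_ov = 2.26 V, confirming saturation.

I_D = 11.1 mA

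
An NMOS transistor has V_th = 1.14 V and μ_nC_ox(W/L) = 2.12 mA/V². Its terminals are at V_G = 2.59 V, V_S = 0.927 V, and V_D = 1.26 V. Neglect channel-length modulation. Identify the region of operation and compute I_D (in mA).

Triode; I_D = 0.252 mA

V_GS = V_G − V_S = 2.59 − 0.927 = 1.66 V; V_DS = V_D − V_S = 1.26 − 0.927 = 0.333 V.
V_ov = V_GS − V_th = 1.66 − 1.14 = 0.523 V.
Since V_DS = 0.333 V < V_ov = 0.523 V, the device is in the triode region.
I_D = k_n [V_ov · V_DS − ½ V_DS²] = 2.12 × [0.523 × 0.333 − 0.5 × 0.333²] = 0.252 mA.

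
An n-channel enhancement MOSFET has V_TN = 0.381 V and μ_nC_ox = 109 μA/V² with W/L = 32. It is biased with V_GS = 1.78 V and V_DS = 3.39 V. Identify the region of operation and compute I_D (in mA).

k_n = μ_nC_ox · (W/L) = 3.488 mA/V².
V_ov = V_GS − V_TN = 1.78 − 0.381 = 1.4 V.
Since V_DS = 3.39 V ≥ V_ov = 1.4 V, the device is in saturation.
I_D = ½ k_n V_ov² = 0.5 × 3.488 × 1.4² = 3.41 mA.

Saturation; I_D = 3.41 mA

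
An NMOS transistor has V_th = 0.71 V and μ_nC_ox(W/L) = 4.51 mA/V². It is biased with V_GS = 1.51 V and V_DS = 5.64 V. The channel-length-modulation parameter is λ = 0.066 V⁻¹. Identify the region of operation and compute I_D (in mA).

V_ov = V_GS − V_th = 1.51 − 0.71 = 0.8 V.
Since V_DS = 5.64 V ≥ V_ov = 0.8 V, the device is in saturation.
I_D = ½ k_n V_ov² (1 + λ V_DS) = 0.5 × 4.51 × 0.8² × (1 + 0.066 × 5.64) = 1.98 mA.

Saturation; I_D = 1.98 mA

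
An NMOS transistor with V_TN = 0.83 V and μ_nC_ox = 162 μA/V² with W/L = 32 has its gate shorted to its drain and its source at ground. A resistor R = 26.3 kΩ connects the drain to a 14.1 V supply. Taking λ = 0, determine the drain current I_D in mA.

I_D = 0.488 mA

With gate tied to drain, V_GS = V_DS ≥ V_GS − V_TN, so the device is in saturation.
k_n = μ_nC_ox · (W/L) = 5.184 mA/V².
KCL at the drain: ½ k_n (V_GS − V_TN)² = (V_DD − V_GS)/R.
Let x = V_GS − 0.83. Then 68.2 x² + x − 13.27 = 0, giving x = 0.434 V (positive root), so V_GS = 1.26 V.
I_D = (V_DD − V_GS)/R = (14.1 − 1.26) / 26.3 = 0.488 mA.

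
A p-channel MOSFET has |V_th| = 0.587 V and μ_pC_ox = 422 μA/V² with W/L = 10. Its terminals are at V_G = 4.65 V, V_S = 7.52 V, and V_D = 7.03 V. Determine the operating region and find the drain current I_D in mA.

V_SG = V_S − V_G = 7.52 − 4.65 = 2.87 V; V_SD = V_S − V_D = 7.52 − 7.03 = 0.49 V.
k_p = μ_pC_ox · (W/L) = 4.22 mA/V².
V_ov = V_SG − |V_th| = 2.87 − 0.587 = 2.28 V.
Since V_SD = 0.49 V < V_ov = 2.28 V, the device is in the triode region.
I_D = k_p [V_ov · V_SD − ½ V_SD²] = 4.22 × [2.28 × 0.49 − 0.5 × 0.49²] = 4.21 mA.

Triode; I_D = 4.21 mA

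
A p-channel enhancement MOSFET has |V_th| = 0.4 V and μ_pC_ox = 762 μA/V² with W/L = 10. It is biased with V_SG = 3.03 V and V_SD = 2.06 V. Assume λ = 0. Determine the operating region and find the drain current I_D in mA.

Triode; I_D = 25.1 mA

k_p = μ_pC_ox · (W/L) = 7.62 mA/V².
V_ov = V_SG − |V_th| = 3.03 − 0.4 = 2.63 V.
Since V_SD = 2.06 V < V_ov = 2.63 V, the device is in the triode region.
I_D = k_p [V_ov · V_SD − ½ V_SD²] = 7.62 × [2.63 × 2.06 − 0.5 × 2.06²] = 25.1 mA.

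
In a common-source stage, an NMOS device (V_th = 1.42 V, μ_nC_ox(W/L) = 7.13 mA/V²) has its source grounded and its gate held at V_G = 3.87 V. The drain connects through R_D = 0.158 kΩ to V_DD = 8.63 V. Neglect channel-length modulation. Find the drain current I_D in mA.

I_D = 21.4 mA

V_GS = V_G = 3.87 V, so V_ov = 3.87 − 1.42 = 2.45 V.
Assume saturation: I_D = ½ k_n V_ov² = 0.5 × 7.13 × 2.45² = 21.4 mA, giving V_DS = V_DD − I_D R_D = 8.63 − 21.4 × 0.158 = 5.25 V.
V_DS = 5.25 V ≥ V_ov = 2.45 V, confirming saturation.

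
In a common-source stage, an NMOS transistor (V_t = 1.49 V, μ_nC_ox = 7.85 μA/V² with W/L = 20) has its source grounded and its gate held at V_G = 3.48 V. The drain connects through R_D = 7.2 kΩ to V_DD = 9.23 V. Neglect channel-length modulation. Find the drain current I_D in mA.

I_D = 0.311 mA

V_GS = V_G = 3.48 V, so V_ov = 3.48 − 1.49 = 1.99 V.
k_n = μ_nC_ox · (W/L) = 0.157 mA/V².
Assume saturation: I_D = ½ k_n V_ov² = 0.5 × 0.157 × 1.99² = 0.311 mA, giving V_DS = V_DD − I_D R_D = 9.23 − 0.311 × 7.2 = 6.99 V.
V_DS = 6.99 V ≥ V_ov = 1.99 V, confirming saturation.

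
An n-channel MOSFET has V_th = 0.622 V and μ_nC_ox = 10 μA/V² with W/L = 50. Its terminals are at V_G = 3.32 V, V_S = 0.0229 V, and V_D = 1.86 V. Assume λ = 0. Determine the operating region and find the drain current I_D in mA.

V_GS = V_G − V_S = 3.32 − 0.0229 = 3.3 V; V_DS = V_D − V_S = 1.86 − 0.0229 = 1.84 V.
k_n = μ_nC_ox · (W/L) = 0.5 mA/V².
V_ov = V_GS − V_th = 3.3 − 0.622 = 2.68 V.
Since V_DS = 1.84 V < V_ov = 2.68 V, the device is in the triode region.
I_D = k_n [V_ov · V_DS − ½ V_DS²] = 0.5 × [2.68 × 1.84 − 0.5 × 1.84²] = 1.61 mA.

Triode; I_D = 1.61 mA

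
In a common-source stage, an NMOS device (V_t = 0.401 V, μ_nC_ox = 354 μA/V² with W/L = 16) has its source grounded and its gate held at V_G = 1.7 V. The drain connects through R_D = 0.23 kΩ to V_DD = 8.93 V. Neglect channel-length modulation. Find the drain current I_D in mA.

V_GS = V_G = 1.7 V, so V_ov = 1.7 − 0.401 = 1.3 V.
k_n = μ_nC_ox · (W/L) = 5.664 mA/V².
Assume saturation: I_D = ½ k_n V_ov² = 0.5 × 5.664 × 1.3² = 4.78 mA, giving V_DS = V_DD − I_D R_D = 8.93 − 4.78 × 0.23 = 7.83 V.
V_DS = 7.83 V ≥ V_ov = 1.3 V, confirming saturation.

I_D = 4.78 mA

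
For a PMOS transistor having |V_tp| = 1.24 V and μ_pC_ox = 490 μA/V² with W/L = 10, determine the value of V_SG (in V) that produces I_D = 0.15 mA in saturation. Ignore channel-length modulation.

k_p = μ_pC_ox · (W/L) = 4.9 mA/V².
In saturation I_D = ½ k_p (V_SG − |V_tp|)², so V_SG − |V_tp| = √(2 I_D / k_p) = √(2 × 0.15 / 4.9) = 0.247 V.
V_SG = 1.24 + 0.247 = 1.49 V.

V_SG = 1.49 V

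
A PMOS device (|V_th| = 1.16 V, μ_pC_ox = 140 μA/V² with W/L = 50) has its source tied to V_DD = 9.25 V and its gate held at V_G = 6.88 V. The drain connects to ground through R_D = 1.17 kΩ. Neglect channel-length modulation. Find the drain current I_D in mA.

I_D = 5.12 mA

V_SG = V_DD − V_G = 9.25 − 6.88 = 2.37 V, so V_ov = 2.37 − 1.16 = 1.21 V.
k_p = μ_pC_ox · (W/L) = 7 mA/V².
Assume saturation: I_D = ½ k_p V_ov² = 0.5 × 7 × 1.21² = 5.12 mA, giving V_SD = V_DD − I_D R_D = 9.25 − 5.12 × 1.17 = 3.25 V.
V_SD = 3.25 V ≥ V_ov = 1.21 V, confirming saturation.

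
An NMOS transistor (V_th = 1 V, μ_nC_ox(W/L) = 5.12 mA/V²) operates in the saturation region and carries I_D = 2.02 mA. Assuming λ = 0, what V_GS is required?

In saturation I_D = ½ k_n (V_GS − V_th)², so V_GS − V_th = √(2 I_D / k_n) = √(2 × 2.02 / 5.12) = 0.888 V.
V_GS = 1 + 0.888 = 1.89 V.

V_GS = 1.89 V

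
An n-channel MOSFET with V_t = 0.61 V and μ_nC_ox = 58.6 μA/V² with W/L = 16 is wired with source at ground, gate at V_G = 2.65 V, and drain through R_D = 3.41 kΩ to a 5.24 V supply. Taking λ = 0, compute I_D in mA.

V_GS = V_G = 2.65 V, so V_ov = 2.65 − 0.61 = 2.04 V.
k_n = μ_nC_ox · (W/L) = 0.9376 mA/V².
Assume saturation: I_D = ½ k_n V_ov² = 0.5 × 0.9376 × 2.04² = 1.95 mA, giving V_DS = V_DD − I_D R_D = 5.24 − 1.95 × 3.41 = -1.41 V.
But -1.41 V < V_ov = 2.04 V, so the device is actually in triode.
In triode I_D = k_n[V_ov V_DS − ½ V_DS²] and I_D = (V_DD − V_DS)/R_D. Equating: 1.6 V_DS² − 7.522 V_DS + 5.24 = 0, giving V_DS = 0.85 V (the root below V_ov).
I_D = (5.24 − 0.85) / 3.41 = 1.29 mA.

I_D = 1.29 mA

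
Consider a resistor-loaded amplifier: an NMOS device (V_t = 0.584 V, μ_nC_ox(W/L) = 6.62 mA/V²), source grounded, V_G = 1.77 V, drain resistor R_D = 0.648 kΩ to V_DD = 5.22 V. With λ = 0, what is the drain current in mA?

V_GS = V_G = 1.77 V, so V_ov = 1.77 − 0.584 = 1.19 V.
Assume saturation: I_D = ½ k_n V_ov² = 0.5 × 6.62 × 1.19² = 4.66 mA, giving V_DS = V_DD − I_D R_D = 5.22 − 4.66 × 0.648 = 2.2 V.
V_DS = 2.2 V ≥ V_ov = 1.19 V, confirming saturation.

I_D = 4.66 mA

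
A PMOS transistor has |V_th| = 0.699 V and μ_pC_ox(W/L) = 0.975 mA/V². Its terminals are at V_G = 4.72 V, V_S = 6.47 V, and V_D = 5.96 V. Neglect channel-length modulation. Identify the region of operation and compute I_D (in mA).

Triode; I_D = 0.396 mA

V_SG = V_S − V_G = 6.47 − 4.72 = 1.75 V; V_SD = V_S − V_D = 6.47 − 5.96 = 0.51 V.
V_ov = V_SG − |V_th| = 1.75 − 0.699 = 1.05 V.
Since V_SD = 0.51 V < V_ov = 1.05 V, the device is in the triode region.
I_D = k_p [V_ov · V_SD − ½ V_SD²] = 0.975 × [1.05 × 0.51 − 0.5 × 0.51²] = 0.396 mA.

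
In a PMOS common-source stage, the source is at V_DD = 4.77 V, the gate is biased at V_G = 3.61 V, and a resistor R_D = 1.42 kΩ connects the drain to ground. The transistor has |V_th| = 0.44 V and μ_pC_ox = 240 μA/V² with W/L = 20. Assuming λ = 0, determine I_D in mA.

I_D = 1.24 mA

V_SG = V_DD − V_G = 4.77 − 3.61 = 1.16 V, so V_ov = 1.16 − 0.44 = 0.72 V.
k_p = μ_pC_ox · (W/L) = 4.8 mA/V².
Assume saturation: I_D = ½ k_p V_ov² = 0.5 × 4.8 × 0.72² = 1.24 mA, giving V_SD = V_DD − I_D R_D = 4.77 − 1.24 × 1.42 = 3 V.
V_SD = 3 V ≥ V_ov = 0.72 V, confirming saturation.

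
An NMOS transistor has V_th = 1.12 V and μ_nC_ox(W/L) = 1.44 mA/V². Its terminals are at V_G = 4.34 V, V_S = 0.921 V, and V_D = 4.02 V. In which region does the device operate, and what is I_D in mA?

V_GS = V_G − V_S = 4.34 − 0.921 = 3.42 V; V_DS = V_D − V_S = 4.02 − 0.921 = 3.1 V.
V_ov = V_GS − V_th = 3.42 − 1.12 = 2.3 V.
Since V_DS = 3.1 V ≥ V_ov = 2.3 V, the device is in saturation.
I_D = ½ k_n V_ov² = 0.5 × 1.44 × 2.3² = 3.81 mA.

Saturation; I_D = 3.81 mA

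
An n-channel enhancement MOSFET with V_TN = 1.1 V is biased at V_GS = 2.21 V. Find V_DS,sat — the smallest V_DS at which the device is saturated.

V_DS,sat = 1.11 V

The boundary between triode and saturation is V_DS = V_GS − V_TN = V_ov.
V_ov = 2.21 − 1.1 = 1.11 V.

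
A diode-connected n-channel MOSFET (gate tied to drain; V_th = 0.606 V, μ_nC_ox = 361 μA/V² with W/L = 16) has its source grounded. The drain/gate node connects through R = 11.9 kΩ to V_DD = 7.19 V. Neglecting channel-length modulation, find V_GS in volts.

With gate tied to drain, V_GS = V_DS ≥ V_GS − V_th, so the device is in saturation.
k_n = μ_nC_ox · (W/L) = 5.776 mA/V².
KCL at the drain: ½ k_n (V_GS − V_th)² = (V_DD − V_GS)/R.
Let x = V_GS − 0.606. Then 34.4 x² + x − 6.584 = 0, giving x = 0.423 V (positive root), so V_GS = 1.03 V.
I_D = (V_DD − V_GS)/R = (7.19 − 1.03) / 11.9 = 0.518 mA.

V_GS = 1.03 V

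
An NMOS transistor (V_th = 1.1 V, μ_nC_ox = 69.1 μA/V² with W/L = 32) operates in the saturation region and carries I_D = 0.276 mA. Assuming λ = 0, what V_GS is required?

k_n = μ_nC_ox · (W/L) = 2.211 mA/V².
In saturation I_D = ½ k_n (V_GS − V_th)², so V_GS − V_th = √(2 I_D / k_n) = √(2 × 0.276 / 2.211) = 0.5 V.
V_GS = 1.1 + 0.5 = 1.6 V.

V_GS = 1.60 V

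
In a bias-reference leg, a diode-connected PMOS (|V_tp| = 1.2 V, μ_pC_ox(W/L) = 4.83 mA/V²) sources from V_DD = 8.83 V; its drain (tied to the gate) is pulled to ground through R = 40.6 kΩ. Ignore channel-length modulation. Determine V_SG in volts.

With gate tied to drain, V_SG = V_SD ≥ V_SG − |V_tp|, so the device is in saturation.
KCL at the drain: ½ k_p (V_SG − |V_tp|)² = (V_DD − V_SG)/R.
Let x = V_SG − 1.2. Then 98 x² + x − 7.63 = 0, giving x = 0.274 V (positive root), so V_SG = 1.47 V.
I_D = (V_DD − V_SG)/R = (8.83 − 1.47) / 40.6 = 0.181 mA.

V_SG = 1.47 V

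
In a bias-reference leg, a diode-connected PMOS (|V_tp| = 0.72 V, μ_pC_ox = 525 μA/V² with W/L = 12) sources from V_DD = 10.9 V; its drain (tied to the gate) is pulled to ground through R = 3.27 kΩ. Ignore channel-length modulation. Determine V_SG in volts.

V_SG = 1.67 V

With gate tied to drain, V_SG = V_SD ≥ V_SG − |V_tp|, so the device is in saturation.
k_p = μ_pC_ox · (W/L) = 6.3 mA/V².
KCL at the drain: ½ k_p (V_SG − |V_tp|)² = (V_DD − V_SG)/R.
Let x = V_SG − 0.72. Then 10.3 x² + x − 10.18 = 0, giving x = 0.947 V (positive root), so V_SG = 1.67 V.
I_D = (V_DD − V_SG)/R = (10.9 − 1.67) / 3.27 = 2.82 mA.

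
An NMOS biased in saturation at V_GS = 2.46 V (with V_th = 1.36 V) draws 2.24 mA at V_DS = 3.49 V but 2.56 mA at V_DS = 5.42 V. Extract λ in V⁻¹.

λ = 0.0998 V⁻¹

With V_GS fixed, I_D ∝ (1 + λ V_DS) in saturation, so I_D2/I_D1 = (1 + λ V_DS2)/(1 + λ V_DS1).
2.56/2.24 = 1.143 = (1 + 5.42 λ)/(1 + 3.49 λ).
Solving: λ (I_D1 V_DS2 − I_D2 V_DS1) = I_D2 − I_D1, so λ = (2.56 − 2.24) / (2.24 × 5.42 − 2.56 × 3.49) = 0.32 / 3.21 = 0.0998 V⁻¹.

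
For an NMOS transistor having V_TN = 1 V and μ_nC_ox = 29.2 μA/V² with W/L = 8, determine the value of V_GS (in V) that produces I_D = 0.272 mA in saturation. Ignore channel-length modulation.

k_n = μ_nC_ox · (W/L) = 0.2336 mA/V².
In saturation I_D = ½ k_n (V_GS − V_TN)², so V_GS − V_TN = √(2 I_D / k_n) = √(2 × 0.272 / 0.2336) = 1.53 V.
V_GS = 1 + 1.53 = 2.53 V.

V_GS = 2.53 V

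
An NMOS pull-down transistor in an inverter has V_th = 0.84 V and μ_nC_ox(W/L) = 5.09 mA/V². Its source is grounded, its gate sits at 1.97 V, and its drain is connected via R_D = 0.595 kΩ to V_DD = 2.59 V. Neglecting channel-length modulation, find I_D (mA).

I_D = 2.99 mA

V_GS = V_G = 1.97 V, so V_ov = 1.97 − 0.84 = 1.13 V.
Assume saturation: I_D = ½ k_n V_ov² = 0.5 × 5.09 × 1.13² = 3.25 mA, giving V_DS = V_DD − I_D R_D = 2.59 − 3.25 × 0.595 = 0.656 V.
But 0.656 V < V_ov = 1.13 V, so the device is actually in triode.
In triode I_D = k_n[V_ov V_DS − ½ V_DS²] and I_D = (V_DD − V_DS)/R_D. Equating: 1.51 V_DS² − 4.422 V_DS + 2.59 = 0, giving V_DS = 0.811 V (the root below V_ov).
I_D = (2.59 − 0.811) / 0.595 = 2.99 mA.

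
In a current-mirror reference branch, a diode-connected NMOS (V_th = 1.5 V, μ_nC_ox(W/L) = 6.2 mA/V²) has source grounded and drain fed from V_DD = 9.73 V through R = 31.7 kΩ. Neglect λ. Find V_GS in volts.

With gate tied to drain, V_GS = V_DS ≥ V_GS − V_th, so the device is in saturation.
KCL at the drain: ½ k_n (V_GS − V_th)² = (V_DD − V_GS)/R.
Let x = V_GS − 1.5. Then 98.3 x² + x − 8.23 = 0, giving x = 0.284 V (positive root), so V_GS = 1.78 V.
I_D = (V_DD − V_GS)/R = (9.73 − 1.78) / 31.7 = 0.251 mA.

V_GS = 1.78 V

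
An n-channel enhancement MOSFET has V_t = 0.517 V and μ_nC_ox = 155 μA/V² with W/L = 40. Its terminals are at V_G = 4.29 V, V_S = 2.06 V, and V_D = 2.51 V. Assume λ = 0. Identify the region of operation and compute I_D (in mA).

Triode; I_D = 4.15 mA

V_GS = V_G − V_S = 4.29 − 2.06 = 2.23 V; V_DS = V_D − V_S = 2.51 − 2.06 = 0.45 V.
k_n = μ_nC_ox · (W/L) = 6.2 mA/V².
V_ov = V_GS − V_t = 2.23 − 0.517 = 1.71 V.
Since V_DS = 0.45 V < V_ov = 1.71 V, the device is in the triode region.
I_D = k_n [V_ov · V_DS − ½ V_DS²] = 6.2 × [1.71 × 0.45 − 0.5 × 0.45²] = 4.15 mA.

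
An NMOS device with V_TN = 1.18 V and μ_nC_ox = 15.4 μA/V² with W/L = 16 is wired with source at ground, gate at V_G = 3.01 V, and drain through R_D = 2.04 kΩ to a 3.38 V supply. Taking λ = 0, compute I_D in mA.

I_D = 0.413 mA

V_GS = V_G = 3.01 V, so V_ov = 3.01 − 1.18 = 1.83 V.
k_n = μ_nC_ox · (W/L) = 0.2464 mA/V².
Assume saturation: I_D = ½ k_n V_ov² = 0.5 × 0.2464 × 1.83² = 0.413 mA, giving V_DS = V_DD − I_D R_D = 3.38 − 0.413 × 2.04 = 2.54 V.
V_DS = 2.54 V ≥ V_ov = 1.83 V, confirming saturation.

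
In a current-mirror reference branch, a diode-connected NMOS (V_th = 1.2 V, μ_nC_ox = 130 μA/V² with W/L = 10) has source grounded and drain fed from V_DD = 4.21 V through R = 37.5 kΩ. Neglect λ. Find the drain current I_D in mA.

I_D = 0.0714 mA

With gate tied to drain, V_GS = V_DS ≥ V_GS − V_th, so the device is in saturation.
k_n = μ_nC_ox · (W/L) = 1.3 mA/V².
KCL at the drain: ½ k_n (V_GS − V_th)² = (V_DD − V_GS)/R.
Let x = V_GS − 1.2. Then 24.4 x² + x − 3.01 = 0, giving x = 0.331 V (positive root), so V_GS = 1.53 V.
I_D = (V_DD − V_GS)/R = (4.21 − 1.53) / 37.5 = 0.0714 mA.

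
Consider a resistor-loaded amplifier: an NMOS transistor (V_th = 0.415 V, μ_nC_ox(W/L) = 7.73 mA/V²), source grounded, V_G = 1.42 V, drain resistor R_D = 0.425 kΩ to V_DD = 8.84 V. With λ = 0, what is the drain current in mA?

V_GS = V_G = 1.42 V, so V_ov = 1.42 − 0.415 = 1 V.
Assume saturation: I_D = ½ k_n V_ov² = 0.5 × 7.73 × 1² = 3.9 mA, giving V_DS = V_DD − I_D R_D = 8.84 − 3.9 × 0.425 = 7.18 V.
V_DS = 7.18 V ≥ V_ov = 1 V, confirming saturation.

I_D = 3.90 mA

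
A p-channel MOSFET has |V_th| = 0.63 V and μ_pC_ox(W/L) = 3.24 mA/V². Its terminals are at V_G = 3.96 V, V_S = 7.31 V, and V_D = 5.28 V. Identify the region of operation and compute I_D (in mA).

Triode; I_D = 11.2 mA

V_SG = V_S − V_G = 7.31 − 3.96 = 3.35 V; V_SD = V_S − V_D = 7.31 − 5.28 = 2.03 V.
V_ov = V_SG − |V_th| = 3.35 − 0.63 = 2.72 V.
Since V_SD = 2.03 V < V_ov = 2.72 V, the device is in the triode region.
I_D = k_p [V_ov · V_SD − ½ V_SD²] = 3.24 × [2.72 × 2.03 − 0.5 × 2.03²] = 11.2 mA.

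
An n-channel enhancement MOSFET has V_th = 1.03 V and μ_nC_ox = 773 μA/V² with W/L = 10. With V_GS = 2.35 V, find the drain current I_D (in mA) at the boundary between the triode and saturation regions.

I_D = 6.73 mA

At the boundary V_DS = V_ov = V_GS − V_th = 2.35 − 1.03 = 1.32 V.
k_n = μ_nC_ox · (W/L) = 7.73 mA/V².
I_D = ½ k_n V_ov² = 0.5 × 7.73 × 1.32² = 6.73 mA.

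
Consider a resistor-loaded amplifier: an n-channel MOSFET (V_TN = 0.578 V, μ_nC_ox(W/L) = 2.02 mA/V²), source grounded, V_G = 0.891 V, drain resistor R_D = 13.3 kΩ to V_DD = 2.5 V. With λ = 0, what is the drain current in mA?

V_GS = V_G = 0.891 V, so V_ov = 0.891 − 0.578 = 0.313 V.
Assume saturation: I_D = ½ k_n V_ov² = 0.5 × 2.02 × 0.313² = 0.0989 mA, giving V_DS = V_DD − I_D R_D = 2.5 − 0.0989 × 13.3 = 1.18 V.
V_DS = 1.18 V ≥ V_ov = 0.313 V, confirming saturation.

I_D = 0.0989 mA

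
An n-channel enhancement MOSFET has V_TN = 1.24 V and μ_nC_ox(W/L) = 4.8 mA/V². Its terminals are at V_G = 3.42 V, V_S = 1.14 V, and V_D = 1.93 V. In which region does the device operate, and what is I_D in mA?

Triode; I_D = 2.45 mA

V_GS = V_G − V_S = 3.42 − 1.14 = 2.28 V; V_DS = V_D − V_S = 1.93 − 1.14 = 0.79 V.
V_ov = V_GS − V_TN = 2.28 − 1.24 = 1.04 V.
Since V_DS = 0.79 V < V_ov = 1.04 V, the device is in the triode region.
I_D = k_n [V_ov · V_DS − ½ V_DS²] = 4.8 × [1.04 × 0.79 − 0.5 × 0.79²] = 2.45 mA.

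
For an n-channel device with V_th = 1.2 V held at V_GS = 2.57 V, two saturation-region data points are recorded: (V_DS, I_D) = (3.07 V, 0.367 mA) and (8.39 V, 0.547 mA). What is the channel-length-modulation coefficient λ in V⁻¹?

With V_GS fixed, I_D ∝ (1 + λ V_DS) in saturation, so I_D2/I_D1 = (1 + λ V_DS2)/(1 + λ V_DS1).
0.547/0.367 = 1.49 = (1 + 8.39 λ)/(1 + 3.07 λ).
Solving: λ (I_D1 V_DS2 − I_D2 V_DS1) = I_D2 − I_D1, so λ = (0.547 − 0.367) / (0.367 × 8.39 − 0.547 × 3.07) = 0.18 / 1.4 = 0.129 V⁻¹.

λ = 0.129 V⁻¹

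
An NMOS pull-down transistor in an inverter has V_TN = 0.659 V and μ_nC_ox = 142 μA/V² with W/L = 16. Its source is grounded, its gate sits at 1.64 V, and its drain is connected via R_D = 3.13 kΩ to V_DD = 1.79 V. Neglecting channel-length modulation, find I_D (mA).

I_D = 0.491 mA

V_GS = V_G = 1.64 V, so V_ov = 1.64 − 0.659 = 0.981 V.
k_n = μ_nC_ox · (W/L) = 2.272 mA/V².
Assume saturation: I_D = ½ k_n V_ov² = 0.5 × 2.272 × 0.981² = 1.09 mA, giving V_DS = V_DD − I_D R_D = 1.79 − 1.09 × 3.13 = -1.63 V.
But -1.63 V < V_ov = 0.981 V, so the device is actually in triode.
In triode I_D = k_n[V_ov V_DS − ½ V_DS²] and I_D = (V_DD − V_DS)/R_D. Equating: 3.56 V_DS² − 7.976 V_DS + 1.79 = 0, giving V_DS = 0.253 V (the root below V_ov).
I_D = (1.79 − 0.253) / 3.13 = 0.491 mA.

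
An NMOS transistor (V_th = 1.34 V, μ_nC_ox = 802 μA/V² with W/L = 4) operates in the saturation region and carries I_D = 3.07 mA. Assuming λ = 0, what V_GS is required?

k_n = μ_nC_ox · (W/L) = 3.208 mA/V².
In saturation I_D = ½ k_n (V_GS − V_th)², so V_GS − V_th = √(2 I_D / k_n) = √(2 × 3.07 / 3.208) = 1.38 V.
V_GS = 1.34 + 1.38 = 2.72 V.

V_GS = 2.72 V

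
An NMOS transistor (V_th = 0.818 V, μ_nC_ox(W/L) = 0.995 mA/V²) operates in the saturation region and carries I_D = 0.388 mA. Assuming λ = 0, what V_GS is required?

In saturation I_D = ½ k_n (V_GS − V_th)², so V_GS − V_th = √(2 I_D / k_n) = √(2 × 0.388 / 0.995) = 0.883 V.
V_GS = 0.818 + 0.883 = 1.7 V.

V_GS = 1.70 V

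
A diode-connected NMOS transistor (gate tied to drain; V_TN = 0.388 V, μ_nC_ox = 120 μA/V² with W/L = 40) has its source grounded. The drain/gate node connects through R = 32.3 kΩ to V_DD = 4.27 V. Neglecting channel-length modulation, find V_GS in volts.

V_GS = 0.605 V

With gate tied to drain, V_GS = V_DS ≥ V_GS − V_TN, so the device is in saturation.
k_n = μ_nC_ox · (W/L) = 4.8 mA/V².
KCL at the drain: ½ k_n (V_GS − V_TN)² = (V_DD − V_GS)/R.
Let x = V_GS − 0.388. Then 77.5 x² + x − 3.882 = 0, giving x = 0.217 V (positive root), so V_GS = 0.605 V.
I_D = (V_DD − V_GS)/R = (4.27 − 0.605) / 32.3 = 0.113 mA.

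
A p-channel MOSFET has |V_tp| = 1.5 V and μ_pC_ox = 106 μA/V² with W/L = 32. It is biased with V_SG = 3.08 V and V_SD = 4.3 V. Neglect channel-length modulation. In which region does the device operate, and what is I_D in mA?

k_p = μ_pC_ox · (W/L) = 3.392 mA/V².
V_ov = V_SG − |V_tp| = 3.08 − 1.5 = 1.58 V.
Since V_SD = 4.3 V ≥ V_ov = 1.58 V, the device is in saturation.
I_D = ½ k_p V_ov² = 0.5 × 3.392 × 1.58² = 4.23 mA.

Saturation; I_D = 4.23 mA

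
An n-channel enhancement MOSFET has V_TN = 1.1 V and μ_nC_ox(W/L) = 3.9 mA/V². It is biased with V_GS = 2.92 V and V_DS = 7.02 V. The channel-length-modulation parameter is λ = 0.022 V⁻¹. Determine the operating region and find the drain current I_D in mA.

Saturation; I_D = 7.46 mA

V_ov = V_GS − V_TN = 2.92 − 1.1 = 1.82 V.
Since V_DS = 7.02 V ≥ V_ov = 1.82 V, the device is in saturation.
I_D = ½ k_n V_ov² (1 + λ V_DS) = 0.5 × 3.9 × 1.82² × (1 + 0.022 × 7.02) = 7.46 mA.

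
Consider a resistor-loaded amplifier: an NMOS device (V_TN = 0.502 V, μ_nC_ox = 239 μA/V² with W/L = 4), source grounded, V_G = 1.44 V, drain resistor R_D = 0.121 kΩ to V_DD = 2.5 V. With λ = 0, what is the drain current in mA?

V_GS = V_G = 1.44 V, so V_ov = 1.44 − 0.502 = 0.938 V.
k_n = μ_nC_ox · (W/L) = 0.956 mA/V².
Assume saturation: I_D = ½ k_n V_ov² = 0.5 × 0.956 × 0.938² = 0.421 mA, giving V_DS = V_DD − I_D R_D = 2.5 − 0.421 × 0.121 = 2.45 V.
V_DS = 2.45 V ≥ V_ov = 0.938 V, confirming saturation.

I_D = 0.421 mA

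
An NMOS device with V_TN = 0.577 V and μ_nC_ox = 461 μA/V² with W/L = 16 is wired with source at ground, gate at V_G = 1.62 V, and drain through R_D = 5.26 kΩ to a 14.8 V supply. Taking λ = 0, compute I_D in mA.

I_D = 2.73 mA

V_GS = V_G = 1.62 V, so V_ov = 1.62 − 0.577 = 1.04 V.
k_n = μ_nC_ox · (W/L) = 7.376 mA/V².
Assume saturation: I_D = ½ k_n V_ov² = 0.5 × 7.376 × 1.04² = 4.01 mA, giving V_DS = V_DD − I_D R_D = 14.8 − 4.01 × 5.26 = -6.3 V.
But -6.3 V < V_ov = 1.04 V, so the device is actually in triode.
In triode I_D = k_n[V_ov V_DS − ½ V_DS²] and I_D = (V_DD − V_DS)/R_D. Equating: 19.4 V_DS² − 41.47 V_DS + 14.8 = 0, giving V_DS = 0.453 V (the root below V_ov).
I_D = (14.8 − 0.453) / 5.26 = 2.73 mA.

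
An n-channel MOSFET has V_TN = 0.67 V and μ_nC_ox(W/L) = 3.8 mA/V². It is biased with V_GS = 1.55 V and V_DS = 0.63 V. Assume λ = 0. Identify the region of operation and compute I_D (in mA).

V_ov = V_GS − V_TN = 1.55 − 0.67 = 0.88 V.
Since V_DS = 0.63 V < V_ov = 0.88 V, the device is in the triode region.
I_D = k_n [V_ov · V_DS − ½ V_DS²] = 3.8 × [0.88 × 0.63 − 0.5 × 0.63²] = 1.35 mA.

Triode; I_D = 1.35 mA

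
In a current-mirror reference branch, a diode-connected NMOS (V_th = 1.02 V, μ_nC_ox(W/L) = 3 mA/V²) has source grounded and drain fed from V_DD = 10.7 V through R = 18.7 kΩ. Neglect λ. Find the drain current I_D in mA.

I_D = 0.487 mA

With gate tied to drain, V_GS = V_DS ≥ V_GS − V_th, so the device is in saturation.
KCL at the drain: ½ k_n (V_GS − V_th)² = (V_DD − V_GS)/R.
Let x = V_GS − 1.02. Then 28 x² + x − 9.68 = 0, giving x = 0.57 V (positive root), so V_GS = 1.59 V.
I_D = (V_DD − V_GS)/R = (10.7 − 1.59) / 18.7 = 0.487 mA.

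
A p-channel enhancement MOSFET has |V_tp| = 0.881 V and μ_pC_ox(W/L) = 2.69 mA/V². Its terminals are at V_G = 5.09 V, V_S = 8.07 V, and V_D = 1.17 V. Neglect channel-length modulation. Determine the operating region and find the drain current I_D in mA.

V_SG = V_S − V_G = 8.07 − 5.09 = 2.98 V; V_SD = V_S − V_D = 8.07 − 1.17 = 6.9 V.
V_ov = V_SG − |V_tp| = 2.98 − 0.881 = 2.1 V.
Since V_SD = 6.9 V ≥ V_ov = 2.1 V, the device is in saturation.
I_D = ½ k_p V_ov² = 0.5 × 2.69 × 2.1² = 5.93 mA.

Saturation; I_D = 5.93 mA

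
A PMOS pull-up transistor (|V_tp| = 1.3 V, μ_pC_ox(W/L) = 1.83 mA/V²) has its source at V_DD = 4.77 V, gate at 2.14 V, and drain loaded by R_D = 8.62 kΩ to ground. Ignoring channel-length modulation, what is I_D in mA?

I_D = 0.526 mA

V_SG = V_DD − V_G = 4.77 − 2.14 = 2.63 V, so V_ov = 2.63 − 1.3 = 1.33 V.
Assume saturation: I_D = ½ k_p V_ov² = 0.5 × 1.83 × 1.33² = 1.62 mA, giving V_SD = V_DD − I_D R_D = 4.77 − 1.62 × 8.62 = -9.18 V.
But -9.18 V < V_ov = 1.33 V, so the device is actually in triode.
In triode I_D = k_p[V_ov V_SD − ½ V_SD²] and I_D = (V_DD − V_SD)/R_D. Equating: 7.89 V_SD² − 21.98 V_SD + 4.77 = 0, giving V_SD = 0.237 V (the root below V_ov).
I_D = (4.77 − 0.237) / 8.62 = 0.526 mA.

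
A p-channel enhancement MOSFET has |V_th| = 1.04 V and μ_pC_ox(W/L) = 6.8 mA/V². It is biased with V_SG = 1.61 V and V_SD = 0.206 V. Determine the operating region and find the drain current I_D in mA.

Triode; I_D = 0.654 mA

V_ov = V_SG − |V_th| = 1.61 − 1.04 = 0.57 V.
Since V_SD = 0.206 V < V_ov = 0.57 V, the device is in the triode region.
I_D = k_p [V_ov · V_SD − ½ V_SD²] = 6.8 × [0.57 × 0.206 − 0.5 × 0.206²] = 0.654 mA.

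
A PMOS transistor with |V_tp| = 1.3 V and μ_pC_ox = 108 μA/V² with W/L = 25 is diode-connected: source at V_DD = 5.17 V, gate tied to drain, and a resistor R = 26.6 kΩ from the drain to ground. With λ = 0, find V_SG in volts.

With gate tied to drain, V_SG = V_SD ≥ V_SG − |V_tp|, so the device is in saturation.
k_p = μ_pC_ox · (W/L) = 2.7 mA/V².
KCL at the drain: ½ k_p (V_SG − |V_tp|)² = (V_DD − V_SG)/R.
Let x = V_SG − 1.3. Then 35.9 x² + x − 3.87 = 0, giving x = 0.315 V (positive root), so V_SG = 1.61 V.
I_D = (V_DD − V_SG)/R = (5.17 − 1.61) / 26.6 = 0.134 mA.

V_SG = 1.61 V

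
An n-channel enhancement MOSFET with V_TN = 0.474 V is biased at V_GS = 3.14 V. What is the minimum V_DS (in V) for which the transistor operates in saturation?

V_DS,sat = 2.67 V

The boundary between triode and saturation is V_DS = V_GS − V_TN = V_ov.
V_ov = 3.14 − 0.474 = 2.67 V.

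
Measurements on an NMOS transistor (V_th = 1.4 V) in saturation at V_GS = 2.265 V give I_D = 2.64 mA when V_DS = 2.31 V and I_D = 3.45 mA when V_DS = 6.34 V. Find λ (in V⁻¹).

With V_GS fixed, I_D ∝ (1 + λ V_DS) in saturation, so I_D2/I_D1 = (1 + λ V_DS2)/(1 + λ V_DS1).
3.45/2.64 = 1.307 = (1 + 6.34 λ)/(1 + 2.31 λ).
Solving: λ (I_D1 V_DS2 − I_D2 V_DS1) = I_D2 − I_D1, so λ = (3.45 − 2.64) / (2.64 × 6.34 − 3.45 × 2.31) = 0.81 / 8.77 = 0.0924 V⁻¹.

λ = 0.0924 V⁻¹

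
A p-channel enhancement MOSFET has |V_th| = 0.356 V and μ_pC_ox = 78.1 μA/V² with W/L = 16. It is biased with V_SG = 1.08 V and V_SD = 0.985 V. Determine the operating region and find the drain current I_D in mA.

k_p = μ_pC_ox · (W/L) = 1.25 mA/V².
V_ov = V_SG − |V_th| = 1.08 − 0.356 = 0.724 V.
Since V_SD = 0.985 V ≥ V_ov = 0.724 V, the device is in saturation.
I_D = ½ k_p V_ov² = 0.5 × 1.25 × 0.724² = 0.328 mA.

Saturation; I_D = 0.328 mA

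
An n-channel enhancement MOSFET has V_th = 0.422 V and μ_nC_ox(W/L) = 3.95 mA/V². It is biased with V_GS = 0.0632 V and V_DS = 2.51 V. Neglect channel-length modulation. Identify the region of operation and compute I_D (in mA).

V_GS = 0.0632 V < V_th = 0.422 V, so the transistor is in cutoff.

Cutoff; I_D = 0 mA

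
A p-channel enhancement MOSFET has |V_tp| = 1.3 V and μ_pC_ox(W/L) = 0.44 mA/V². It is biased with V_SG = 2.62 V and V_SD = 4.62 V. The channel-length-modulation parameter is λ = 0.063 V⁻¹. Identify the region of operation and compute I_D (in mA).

Saturation; I_D = 0.495 mA

V_ov = V_SG − |V_tp| = 2.62 − 1.3 = 1.32 V.
Since V_SD = 4.62 V ≥ V_ov = 1.32 V, the device is in saturation.
I_D = ½ k_p V_ov² (1 + λ V_SD) = 0.5 × 0.44 × 1.32² × (1 + 0.063 × 4.62) = 0.495 mA.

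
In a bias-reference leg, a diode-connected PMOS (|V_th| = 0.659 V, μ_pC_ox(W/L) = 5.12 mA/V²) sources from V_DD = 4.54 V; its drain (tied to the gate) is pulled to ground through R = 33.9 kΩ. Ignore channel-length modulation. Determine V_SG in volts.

V_SG = 0.865 V

With gate tied to drain, V_SG = V_SD ≥ V_SG − |V_th|, so the device is in saturation.
KCL at the drain: ½ k_p (V_SG − |V_th|)² = (V_DD − V_SG)/R.
Let x = V_SG − 0.659. Then 86.8 x² + x − 3.881 = 0, giving x = 0.206 V (positive root), so V_SG = 0.865 V.
I_D = (V_DD − V_SG)/R = (4.54 − 0.865) / 33.9 = 0.108 mA.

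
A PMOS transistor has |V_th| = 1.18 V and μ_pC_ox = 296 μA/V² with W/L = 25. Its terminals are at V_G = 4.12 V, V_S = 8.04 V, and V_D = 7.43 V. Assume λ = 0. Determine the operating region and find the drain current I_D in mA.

Triode; I_D = 11.0 mA

V_SG = V_S − V_G = 8.04 − 4.12 = 3.92 V; V_SD = V_S − V_D = 8.04 − 7.43 = 0.61 V.
k_p = μ_pC_ox · (W/L) = 7.4 mA/V².
V_ov = V_SG − |V_th| = 3.92 − 1.18 = 2.74 V.
Since V_SD = 0.61 V < V_ov = 2.74 V, the device is in the triode region.
I_D = k_p [V_ov · V_SD − ½ V_SD²] = 7.4 × [2.74 × 0.61 − 0.5 × 0.61²] = 11 mA.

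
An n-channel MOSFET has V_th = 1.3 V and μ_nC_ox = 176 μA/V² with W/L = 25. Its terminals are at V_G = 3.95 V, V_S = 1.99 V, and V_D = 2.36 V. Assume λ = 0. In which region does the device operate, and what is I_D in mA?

V_GS = V_G − V_S = 3.95 − 1.99 = 1.96 V; V_DS = V_D − V_S = 2.36 − 1.99 = 0.37 V.
k_n = μ_nC_ox · (W/L) = 4.4 mA/V².
V_ov = V_GS − V_th = 1.96 − 1.3 = 0.66 V.
Since V_DS = 0.37 V < V_ov = 0.66 V, the device is in the triode region.
I_D = k_n [V_ov · V_DS − ½ V_DS²] = 4.4 × [0.66 × 0.37 − 0.5 × 0.37²] = 0.773 mA.

Triode; I_D = 0.773 mA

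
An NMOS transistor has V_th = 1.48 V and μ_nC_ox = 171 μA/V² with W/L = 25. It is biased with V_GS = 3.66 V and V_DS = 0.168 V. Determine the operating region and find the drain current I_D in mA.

k_n = μ_nC_ox · (W/L) = 4.275 mA/V².
V_ov = V_GS − V_th = 3.66 − 1.48 = 2.18 V.
Since V_DS = 0.168 V < V_ov = 2.18 V, the device is in the triode region.
I_D = k_n [V_ov · V_DS − ½ V_DS²] = 4.275 × [2.18 × 0.168 − 0.5 × 0.168²] = 1.51 mA.

Triode; I_D = 1.51 mA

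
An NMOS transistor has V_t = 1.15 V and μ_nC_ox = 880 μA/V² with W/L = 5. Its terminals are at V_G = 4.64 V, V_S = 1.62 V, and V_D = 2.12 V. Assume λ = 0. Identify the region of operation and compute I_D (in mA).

V_GS = V_G − V_S = 4.64 − 1.62 = 3.02 V; V_DS = V_D − V_S = 2.12 − 1.62 = 0.5 V.
k_n = μ_nC_ox · (W/L) = 4.4 mA/V².
V_ov = V_GS − V_t = 3.02 − 1.15 = 1.87 V.
Since V_DS = 0.5 V < V_ov = 1.87 V, the device is in the triode region.
I_D = k_n [V_ov · V_DS − ½ V_DS²] = 4.4 × [1.87 × 0.5 − 0.5 × 0.5²] = 3.56 mA.

Triode; I_D = 3.56 mA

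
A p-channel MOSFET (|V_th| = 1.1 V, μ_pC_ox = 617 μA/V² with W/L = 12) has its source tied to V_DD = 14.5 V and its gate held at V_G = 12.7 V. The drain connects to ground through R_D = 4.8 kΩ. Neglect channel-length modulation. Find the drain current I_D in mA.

V_SG = V_DD − V_G = 14.5 − 12.7 = 1.8 V, so V_ov = 1.8 − 1.1 = 0.7 V.
k_p = μ_pC_ox · (W/L) = 7.404 mA/V².
Assume saturation: I_D = ½ k_p V_ov² = 0.5 × 7.404 × 0.7² = 1.81 mA, giving V_SD = V_DD − I_D R_D = 14.5 − 1.81 × 4.8 = 5.79 V.
V_SD = 5.79 V ≥ V_ov = 0.7 V, confirming saturation.

I_D = 1.81 mA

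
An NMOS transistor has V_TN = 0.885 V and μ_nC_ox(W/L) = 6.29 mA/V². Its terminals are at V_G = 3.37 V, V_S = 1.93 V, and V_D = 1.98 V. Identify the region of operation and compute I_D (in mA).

Triode; I_D = 0.167 mA

V_GS = V_G − V_S = 3.37 − 1.93 = 1.44 V; V_DS = V_D − V_S = 1.98 − 1.93 = 0.05 V.
V_ov = V_GS − V_TN = 1.44 − 0.885 = 0.555 V.
Since V_DS = 0.05 V < V_ov = 0.555 V, the device is in the triode region.
I_D = k_n [V_ov · V_DS − ½ V_DS²] = 6.29 × [0.555 × 0.05 − 0.5 × 0.05²] = 0.167 mA.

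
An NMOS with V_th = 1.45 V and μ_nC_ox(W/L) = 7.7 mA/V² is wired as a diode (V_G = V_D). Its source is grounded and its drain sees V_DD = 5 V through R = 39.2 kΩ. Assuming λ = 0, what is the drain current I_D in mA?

I_D = 0.0867 mA

With gate tied to drain, V_GS = V_DS ≥ V_GS − V_th, so the device is in saturation.
KCL at the drain: ½ k_n (V_GS − V_th)² = (V_DD − V_GS)/R.
Let x = V_GS − 1.45. Then 151 x² + x − 3.55 = 0, giving x = 0.15 V (positive root), so V_GS = 1.6 V.
I_D = (V_DD − V_GS)/R = (5 − 1.6) / 39.2 = 0.0867 mA.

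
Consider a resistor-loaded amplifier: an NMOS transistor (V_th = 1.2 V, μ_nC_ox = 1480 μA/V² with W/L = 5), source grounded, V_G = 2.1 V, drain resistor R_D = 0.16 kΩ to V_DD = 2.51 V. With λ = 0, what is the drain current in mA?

I_D = 3.00 mA

V_GS = V_G = 2.1 V, so V_ov = 2.1 − 1.2 = 0.9 V.
k_n = μ_nC_ox · (W/L) = 7.4 mA/V².
Assume saturation: I_D = ½ k_n V_ov² = 0.5 × 7.4 × 0.9² = 3 mA, giving V_DS = V_DD − I_D R_D = 2.51 − 3 × 0.16 = 2.03 V.
V_DS = 2.03 V ≥ V_ov = 0.9 V, confirming saturation.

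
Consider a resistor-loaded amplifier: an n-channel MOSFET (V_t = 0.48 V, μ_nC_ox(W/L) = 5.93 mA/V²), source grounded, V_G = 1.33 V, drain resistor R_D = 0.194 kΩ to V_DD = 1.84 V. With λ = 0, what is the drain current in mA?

I_D = 2.14 mA

V_GS = V_G = 1.33 V, so V_ov = 1.33 − 0.48 = 0.85 V.
Assume saturation: I_D = ½ k_n V_ov² = 0.5 × 5.93 × 0.85² = 2.14 mA, giving V_DS = V_DD − I_D R_D = 1.84 − 2.14 × 0.194 = 1.42 V.
V_DS = 1.42 V ≥ V_ov = 0.85 V, confirming saturation.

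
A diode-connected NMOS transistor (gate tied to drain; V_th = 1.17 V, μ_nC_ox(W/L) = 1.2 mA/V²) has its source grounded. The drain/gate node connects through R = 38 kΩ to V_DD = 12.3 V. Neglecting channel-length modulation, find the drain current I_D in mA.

I_D = 0.275 mA

With gate tied to drain, V_GS = V_DS ≥ V_GS − V_th, so the device is in saturation.
KCL at the drain: ½ k_n (V_GS − V_th)² = (V_DD − V_GS)/R.
Let x = V_GS − 1.17. Then 22.8 x² + x − 11.13 = 0, giving x = 0.677 V (positive root), so V_GS = 1.85 V.
I_D = (V_DD − V_GS)/R = (12.3 − 1.85) / 38 = 0.275 mA.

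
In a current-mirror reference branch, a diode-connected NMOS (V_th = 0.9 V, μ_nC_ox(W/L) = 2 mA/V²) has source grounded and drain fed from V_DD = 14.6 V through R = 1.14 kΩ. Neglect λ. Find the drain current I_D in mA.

With gate tied to drain, V_GS = V_DS ≥ V_GS − V_th, so the device is in saturation.
KCL at the drain: ½ k_n (V_GS − V_th)² = (V_DD − V_GS)/R.
Let x = V_GS − 0.9. Then 1.14 x² + x − 13.7 = 0, giving x = 3.06 V (positive root), so V_GS = 3.96 V.
I_D = (V_DD − V_GS)/R = (14.6 − 3.96) / 1.14 = 9.34 mA.

I_D = 9.34 mA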